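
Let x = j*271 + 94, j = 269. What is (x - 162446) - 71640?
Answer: -161093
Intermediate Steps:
x = 72993 (x = 269*271 + 94 = 72899 + 94 = 72993)
(x - 162446) - 71640 = (72993 - 162446) - 71640 = -89453 - 71640 = -161093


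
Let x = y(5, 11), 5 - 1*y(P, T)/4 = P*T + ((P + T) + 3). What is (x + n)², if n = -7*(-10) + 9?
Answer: 38809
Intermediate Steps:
y(P, T) = 8 - 4*P - 4*T - 4*P*T (y(P, T) = 20 - 4*(P*T + ((P + T) + 3)) = 20 - 4*(P*T + (3 + P + T)) = 20 - 4*(3 + P + T + P*T) = 20 + (-12 - 4*P - 4*T - 4*P*T) = 8 - 4*P - 4*T - 4*P*T)
x = -276 (x = 8 - 4*5 - 4*11 - 4*5*11 = 8 - 20 - 44 - 220 = -276)
n = 79 (n = 70 + 9 = 79)
(x + n)² = (-276 + 79)² = (-197)² = 38809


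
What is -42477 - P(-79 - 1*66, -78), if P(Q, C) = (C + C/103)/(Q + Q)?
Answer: -634398051/14935 ≈ -42477.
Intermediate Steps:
P(Q, C) = 52*C/(103*Q) (P(Q, C) = (C + C*(1/103))/((2*Q)) = (C + C/103)*(1/(2*Q)) = (104*C/103)*(1/(2*Q)) = 52*C/(103*Q))
-42477 - P(-79 - 1*66, -78) = -42477 - 52*(-78)/(103*(-79 - 1*66)) = -42477 - 52*(-78)/(103*(-79 - 66)) = -42477 - 52*(-78)/(103*(-145)) = -42477 - 52*(-78)*(-1)/(103*145) = -42477 - 1*4056/14935 = -42477 - 4056/14935 = -634398051/14935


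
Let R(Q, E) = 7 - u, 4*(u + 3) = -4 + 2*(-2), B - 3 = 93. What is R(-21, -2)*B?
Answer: 1152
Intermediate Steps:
B = 96 (B = 3 + 93 = 96)
u = -5 (u = -3 + (-4 + 2*(-2))/4 = -3 + (-4 - 4)/4 = -3 + (1/4)*(-8) = -3 - 2 = -5)
R(Q, E) = 12 (R(Q, E) = 7 - 1*(-5) = 7 + 5 = 12)
R(-21, -2)*B = 12*96 = 1152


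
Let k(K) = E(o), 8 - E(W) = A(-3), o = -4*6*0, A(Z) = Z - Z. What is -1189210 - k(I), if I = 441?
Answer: -1189218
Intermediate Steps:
A(Z) = 0
o = 0 (o = -24*0 = 0)
E(W) = 8 (E(W) = 8 - 1*0 = 8 + 0 = 8)
k(K) = 8
-1189210 - k(I) = -1189210 - 1*8 = -1189210 - 8 = -1189218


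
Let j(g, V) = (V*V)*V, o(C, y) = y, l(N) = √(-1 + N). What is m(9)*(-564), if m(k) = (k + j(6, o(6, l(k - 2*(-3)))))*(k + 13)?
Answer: -111672 - 173712*√14 ≈ -7.6164e+5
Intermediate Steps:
j(g, V) = V³ (j(g, V) = V²*V = V³)
m(k) = (13 + k)*(k + (5 + k)^(3/2)) (m(k) = (k + (√(-1 + (k - 2*(-3))))³)*(k + 13) = (k + (√(-1 + (k + 6)))³)*(13 + k) = (k + (√(-1 + (6 + k)))³)*(13 + k) = (k + (√(5 + k))³)*(13 + k) = (k + (5 + k)^(3/2))*(13 + k) = (13 + k)*(k + (5 + k)^(3/2)))
m(9)*(-564) = (9² + 13*9 + 13*(5 + 9)^(3/2) + 9*(5 + 9)^(3/2))*(-564) = (81 + 117 + 13*14^(3/2) + 9*14^(3/2))*(-564) = (81 + 117 + 13*(14*√14) + 9*(14*√14))*(-564) = (81 + 117 + 182*√14 + 126*√14)*(-564) = (198 + 308*√14)*(-564) = -111672 - 173712*√14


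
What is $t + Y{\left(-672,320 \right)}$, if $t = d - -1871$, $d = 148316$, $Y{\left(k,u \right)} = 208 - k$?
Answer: $151067$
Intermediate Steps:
$t = 150187$ ($t = 148316 - -1871 = 148316 + 1871 = 150187$)
$t + Y{\left(-672,320 \right)} = 150187 + \left(208 - -672\right) = 150187 + \left(208 + 672\right) = 150187 + 880 = 151067$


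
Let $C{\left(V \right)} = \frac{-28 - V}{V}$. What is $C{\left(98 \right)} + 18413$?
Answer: $\frac{128882}{7} \approx 18412.0$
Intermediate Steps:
$C{\left(V \right)} = \frac{-28 - V}{V}$
$C{\left(98 \right)} + 18413 = \frac{-28 - 98}{98} + 18413 = \frac{1}{98} \left(-126\right) + 18413 = - \frac{9}{7} + 18413 = \frac{128882}{7}$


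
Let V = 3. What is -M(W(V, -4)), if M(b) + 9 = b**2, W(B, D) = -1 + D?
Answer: -16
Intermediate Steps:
M(b) = -9 + b**2
-M(W(V, -4)) = -(-9 + (-1 - 4)**2) = -(-9 + (-5)**2) = -(-9 + 25) = -1*16 = -16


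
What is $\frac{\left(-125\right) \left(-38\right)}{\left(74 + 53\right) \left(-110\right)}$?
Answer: $- \frac{475}{1397} \approx -0.34001$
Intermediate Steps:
$\frac{\left(-125\right) \left(-38\right)}{\left(74 + 53\right) \left(-110\right)} = \frac{4750}{127 \left(-110\right)} = \frac{4750}{-13970} = 4750 \left(- \frac{1}{13970}\right) = - \frac{475}{1397}$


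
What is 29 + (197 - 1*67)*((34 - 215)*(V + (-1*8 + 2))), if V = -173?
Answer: 4211899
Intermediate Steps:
29 + (197 - 1*67)*((34 - 215)*(V + (-1*8 + 2))) = 29 + (197 - 1*67)*((34 - 215)*(-173 + (-1*8 + 2))) = 29 + (197 - 67)*(-181*(-173 + (-8 + 2))) = 29 + 130*(-181*(-173 - 6)) = 29 + 130*(-181*(-179)) = 29 + 130*32399 = 29 + 4211870 = 4211899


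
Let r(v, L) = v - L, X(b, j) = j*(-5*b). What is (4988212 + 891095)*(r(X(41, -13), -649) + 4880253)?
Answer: 28711989648069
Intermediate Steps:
X(b, j) = -5*b*j
(4988212 + 891095)*(r(X(41, -13), -649) + 4880253) = (4988212 + 891095)*((-5*41*(-13) - 1*(-649)) + 4880253) = 5879307*((2665 + 649) + 4880253) = 5879307*(3314 + 4880253) = 5879307*4883567 = 28711989648069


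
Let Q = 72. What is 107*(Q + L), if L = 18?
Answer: 9630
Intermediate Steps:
107*(Q + L) = 107*(72 + 18) = 107*90 = 9630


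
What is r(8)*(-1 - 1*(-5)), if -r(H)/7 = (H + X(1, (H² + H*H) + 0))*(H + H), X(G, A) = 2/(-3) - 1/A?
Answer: -19691/6 ≈ -3281.8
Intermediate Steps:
X(G, A) = -⅔ - 1/A (X(G, A) = 2*(-⅓) - 1/A = -⅔ - 1/A)
r(H) = -14*H*(-⅔ + H - 1/(2*H²)) (r(H) = -7*(H + (-⅔ - 1/((H² + H*H) + 0)))*(H + H) = -7*(H + (-⅔ - 1/((H² + H²) + 0)))*2*H = -7*(H + (-⅔ - 1/(2*H² + 0)))*2*H = -7*(H + (-⅔ - 1/(2*H²)))*2*H = -7*(-⅔ + H - 1/(2*H²))*2*H = -14*H*(-⅔ + H - 1/(2*H²)))
r(8)*(-1 - 1*(-5)) = (-14*8² + 7/8 + (28/3)*8)*(-1 - 1*(-5)) = (-14*64 + 7*(⅛) + 224/3)*(-1 + 5) = (-896 + 7/8 + 224/3)*4 = -19691/24*4 = -19691/6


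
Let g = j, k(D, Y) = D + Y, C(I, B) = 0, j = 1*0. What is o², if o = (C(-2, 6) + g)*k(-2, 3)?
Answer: 0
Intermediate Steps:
j = 0
g = 0
o = 0 (o = (0 + 0)*(-2 + 3) = 0*1 = 0)
o² = 0² = 0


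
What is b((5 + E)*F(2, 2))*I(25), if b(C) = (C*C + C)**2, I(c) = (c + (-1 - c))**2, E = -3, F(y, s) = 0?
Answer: 0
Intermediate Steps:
I(c) = 1 (I(c) = (-1)**2 = 1)
b(C) = (C + C**2)**2 (b(C) = (C**2 + C)**2 = (C + C**2)**2)
b((5 + E)*F(2, 2))*I(25) = (((5 - 3)*0)**2*(1 + (5 - 3)*0)**2)*1 = ((2*0)**2*(1 + 2*0)**2)*1 = (0**2*(1 + 0)**2)*1 = (0*1**2)*1 = (0*1)*1 = 0*1 = 0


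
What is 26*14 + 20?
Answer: 384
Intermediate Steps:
26*14 + 20 = 364 + 20 = 384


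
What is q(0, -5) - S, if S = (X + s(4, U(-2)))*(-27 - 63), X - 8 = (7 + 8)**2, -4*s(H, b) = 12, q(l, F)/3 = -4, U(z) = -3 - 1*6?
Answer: 20688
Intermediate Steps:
U(z) = -9 (U(z) = -3 - 6 = -9)
q(l, F) = -12 (q(l, F) = 3*(-4) = -12)
s(H, b) = -3 (s(H, b) = -1/4*12 = -3)
X = 233 (X = 8 + (7 + 8)**2 = 8 + 15**2 = 8 + 225 = 233)
S = -20700 (S = (233 - 3)*(-27 - 63) = 230*(-90) = -20700)
q(0, -5) - S = -12 - 1*(-20700) = -12 + 20700 = 20688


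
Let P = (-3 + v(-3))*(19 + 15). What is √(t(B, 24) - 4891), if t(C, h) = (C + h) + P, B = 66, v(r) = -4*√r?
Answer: √(-4903 - 136*I*√3) ≈ 1.682 - 70.042*I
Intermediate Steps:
P = -102 - 136*I*√3 (P = (-3 - 4*I*√3)*(19 + 15) = (-3 - 4*I*√3)*34 = -102 - 136*I*√3 ≈ -102.0 - 235.56*I)
t(C, h) = -102 + C + h - 136*I*√3 (t(C, h) = (C + h) + (-102 - 136*I*√3) = -102 + C + h - 136*I*√3)
√(t(B, 24) - 4891) = √((-102 + 66 + 24 - 136*I*√3) - 4891) = √((-12 - 136*I*√3) - 4891) = √(-4903 - 136*I*√3)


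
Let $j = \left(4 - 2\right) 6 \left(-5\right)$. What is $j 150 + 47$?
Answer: $-8953$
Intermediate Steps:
$j = -60$ ($j = 2 \left(-30\right) = -60$)
$j 150 + 47 = \left(-60\right) 150 + 47 = -9000 + 47 = -8953$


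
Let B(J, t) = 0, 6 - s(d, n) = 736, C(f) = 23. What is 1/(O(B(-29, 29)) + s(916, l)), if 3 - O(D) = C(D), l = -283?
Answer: -1/750 ≈ -0.0013333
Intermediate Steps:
s(d, n) = -730 (s(d, n) = 6 - 1*736 = 6 - 736 = -730)
O(D) = -20 (O(D) = 3 - 1*23 = 3 - 23 = -20)
1/(O(B(-29, 29)) + s(916, l)) = 1/(-20 - 730) = 1/(-750) = -1/750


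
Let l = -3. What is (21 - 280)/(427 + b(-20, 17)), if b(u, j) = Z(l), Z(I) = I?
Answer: -259/424 ≈ -0.61085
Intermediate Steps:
b(u, j) = -3
(21 - 280)/(427 + b(-20, 17)) = (21 - 280)/(427 - 3) = -259/424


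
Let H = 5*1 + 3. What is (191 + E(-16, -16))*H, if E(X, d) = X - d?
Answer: 1528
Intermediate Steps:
H = 8 (H = 5 + 3 = 8)
(191 + E(-16, -16))*H = (191 + (-16 - 1*(-16)))*8 = (191 + (-16 + 16))*8 = (191 + 0)*8 = 191*8 = 1528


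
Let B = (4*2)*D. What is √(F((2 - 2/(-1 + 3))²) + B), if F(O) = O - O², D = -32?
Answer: 16*I ≈ 16.0*I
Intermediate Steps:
B = -256 (B = (4*2)*(-32) = 8*(-32) = -256)
√(F((2 - 2/(-1 + 3))²) + B) = √((2 - 2/(-1 + 3))²*(1 - (2 - 2/(-1 + 3))²) - 256) = √((2 - 2/2)²*(1 - (2 - 2/2)²) - 256) = √((2 - 2*½)²*(1 - (2 - 2*½)²) - 256) = √((2 - 1)²*(1 - (2 - 1)²) - 256) = √(1²*(1 - 1*1²) - 256) = √(1*(1 - 1*1) - 256) = √(1*(1 - 1) - 256) = √(1*0 - 256) = √(0 - 256) = √(-256) = 16*I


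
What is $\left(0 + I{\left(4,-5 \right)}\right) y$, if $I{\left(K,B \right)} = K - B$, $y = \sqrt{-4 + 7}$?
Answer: $9 \sqrt{3} \approx 15.588$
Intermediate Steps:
$y = \sqrt{3} \approx 1.732$
$\left(0 + I{\left(4,-5 \right)}\right) y = \left(0 + \left(4 - -5\right)\right) \sqrt{3} = \left(0 + \left(4 + 5\right)\right) \sqrt{3} = \left(0 + 9\right) \sqrt{3} = 9 \sqrt{3}$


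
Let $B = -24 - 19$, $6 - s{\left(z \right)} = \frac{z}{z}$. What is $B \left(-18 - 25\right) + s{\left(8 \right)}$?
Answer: $1854$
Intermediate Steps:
$s{\left(z \right)} = 5$ ($s{\left(z \right)} = 6 - \frac{z}{z} = 6 - 1 = 5$)
$B = -43$
$B \left(-18 - 25\right) + s{\left(8 \right)} = - 43 \left(-18 - 25\right) + 5 = \left(-43\right) \left(-43\right) + 5 = 1849 + 5 = 1854$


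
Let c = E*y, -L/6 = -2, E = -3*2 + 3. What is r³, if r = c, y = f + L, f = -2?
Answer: -27000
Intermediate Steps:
E = -3 (E = -6 + 3 = -3)
L = 12 (L = -6*(-2) = 12)
y = 10 (y = -2 + 12 = 10)
c = -30 (c = -3*10 = -30)
r = -30
r³ = (-30)³ = -27000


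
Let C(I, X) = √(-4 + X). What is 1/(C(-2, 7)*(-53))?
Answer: -√3/159 ≈ -0.010893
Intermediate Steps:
1/(C(-2, 7)*(-53)) = 1/(√(-4 + 7)*(-53)) = 1/(√3*(-53)) = 1/(-53*√3) = -√3/159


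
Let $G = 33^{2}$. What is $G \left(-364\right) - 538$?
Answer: $-396934$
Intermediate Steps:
$G = 1089$
$G \left(-364\right) - 538 = 1089 \left(-364\right) - 538 = -396396 - 538 = -396934$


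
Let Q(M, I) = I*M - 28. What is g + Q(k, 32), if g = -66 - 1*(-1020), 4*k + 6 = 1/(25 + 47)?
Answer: 7903/9 ≈ 878.11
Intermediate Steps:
k = -431/288 (k = -3/2 + 1/(4*(25 + 47)) = -3/2 + (¼)/72 = -3/2 + (¼)*(1/72) = -3/2 + 1/288 = -431/288 ≈ -1.4965)
g = 954 (g = -66 + 1020 = 954)
Q(M, I) = -28 + I*M
g + Q(k, 32) = 954 + (-28 + 32*(-431/288)) = 954 + (-28 - 431/9) = 954 - 683/9 = 7903/9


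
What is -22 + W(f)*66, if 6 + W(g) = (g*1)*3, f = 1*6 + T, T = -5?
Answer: -220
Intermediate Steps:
f = 1 (f = 1*6 - 5 = 6 - 5 = 1)
W(g) = -6 + 3*g (W(g) = -6 + (g*1)*3 = -6 + g*3 = -6 + 3*g)
-22 + W(f)*66 = -22 + (-6 + 3*1)*66 = -22 + (-6 + 3)*66 = -22 - 3*66 = -22 - 198 = -220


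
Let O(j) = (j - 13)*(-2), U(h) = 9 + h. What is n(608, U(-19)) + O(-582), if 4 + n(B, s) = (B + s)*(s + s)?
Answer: -10774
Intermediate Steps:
n(B, s) = -4 + 2*s*(B + s) (n(B, s) = -4 + (B + s)*(s + s) = -4 + (B + s)*(2*s) = -4 + 2*s*(B + s))
O(j) = 26 - 2*j (O(j) = (-13 + j)*(-2) = 26 - 2*j)
n(608, U(-19)) + O(-582) = (-4 + 2*(9 - 19)² + 2*608*(9 - 19)) + (26 - 2*(-582)) = (-4 + 2*(-10)² + 2*608*(-10)) + (26 + 1164) = (-4 + 2*100 - 12160) + 1190 = (-4 + 200 - 12160) + 1190 = -11964 + 1190 = -10774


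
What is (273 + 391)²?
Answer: 440896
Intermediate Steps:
(273 + 391)² = 664² = 440896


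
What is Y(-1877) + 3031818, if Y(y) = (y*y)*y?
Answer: -6609881315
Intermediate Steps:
Y(y) = y³ (Y(y) = y²*y = y³)
Y(-1877) + 3031818 = (-1877)³ + 3031818 = -6612913133 + 3031818 = -6609881315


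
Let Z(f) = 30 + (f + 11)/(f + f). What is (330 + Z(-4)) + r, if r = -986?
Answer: -5015/8 ≈ -626.88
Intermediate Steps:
Z(f) = 30 + (11 + f)/(2*f) (Z(f) = 30 + (11 + f)/((2*f)) = 30 + (11 + f)*(1/(2*f)) = 30 + (11 + f)/(2*f))
(330 + Z(-4)) + r = (330 + (½)*(11 + 61*(-4))/(-4)) - 986 = (330 + (½)*(-¼)*(11 - 244)) - 986 = (330 + (½)*(-¼)*(-233)) - 986 = (330 + 233/8) - 986 = 2873/8 - 986 = -5015/8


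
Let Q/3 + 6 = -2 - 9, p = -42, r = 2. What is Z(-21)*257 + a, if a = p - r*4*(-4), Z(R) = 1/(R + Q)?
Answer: -977/72 ≈ -13.569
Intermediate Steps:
Q = -51 (Q = -18 + 3*(-2 - 9) = -18 + 3*(-11) = -18 - 33 = -51)
Z(R) = 1/(-51 + R) (Z(R) = 1/(R - 51) = 1/(-51 + R))
a = -10 (a = -42 - 2*4*(-4) = -42 - 8*(-4) = -42 - 1*(-32) = -42 + 32 = -10)
Z(-21)*257 + a = 257/(-51 - 21) - 10 = 257/(-72) - 10 = -1/72*257 - 10 = -257/72 - 10 = -977/72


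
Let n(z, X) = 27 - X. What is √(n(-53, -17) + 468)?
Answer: 16*√2 ≈ 22.627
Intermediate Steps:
√(n(-53, -17) + 468) = √((27 - 1*(-17)) + 468) = √((27 + 17) + 468) = √(44 + 468) = √512 = 16*√2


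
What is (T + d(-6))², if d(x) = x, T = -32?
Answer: 1444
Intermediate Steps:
(T + d(-6))² = (-32 - 6)² = (-38)² = 1444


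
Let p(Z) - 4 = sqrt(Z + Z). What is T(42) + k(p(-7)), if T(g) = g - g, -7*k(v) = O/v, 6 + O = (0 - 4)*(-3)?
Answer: -4/35 + I*sqrt(14)/35 ≈ -0.11429 + 0.1069*I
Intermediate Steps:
O = 6 (O = -6 + (0 - 4)*(-3) = -6 - 4*(-3) = -6 + 12 = 6)
p(Z) = 4 + sqrt(2)*sqrt(Z) (p(Z) = 4 + sqrt(Z + Z) = 4 + sqrt(2*Z) = 4 + sqrt(2)*sqrt(Z))
k(v) = -6/(7*v)
T(g) = 0
T(42) + k(p(-7)) = 0 - 6/(7*(4 + sqrt(2)*sqrt(-7))) = 0 - 6/(7*(4 + sqrt(2)*(I*sqrt(7)))) = 0 - 6/(7*(4 + I*sqrt(14))) = -6/(7*(4 + I*sqrt(14)))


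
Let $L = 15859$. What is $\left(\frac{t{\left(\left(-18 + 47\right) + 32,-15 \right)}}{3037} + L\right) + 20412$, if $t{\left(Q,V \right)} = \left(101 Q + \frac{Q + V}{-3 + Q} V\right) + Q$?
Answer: $\frac{3194675876}{88073} \approx 36273.0$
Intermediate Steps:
$t{\left(Q,V \right)} = 102 Q + \frac{V \left(Q + V\right)}{-3 + Q}$ ($t{\left(Q,V \right)} = \left(101 Q + \frac{Q + V}{-3 + Q} V\right) + Q = \left(101 Q + \frac{V \left(Q + V\right)}{-3 + Q}\right) + Q = 102 Q + \frac{V \left(Q + V\right)}{-3 + Q}$)
$\left(\frac{t{\left(\left(-18 + 47\right) + 32,-15 \right)}}{3037} + L\right) + 20412 = \left(\frac{\frac{1}{-3 + \left(\left(-18 + 47\right) + 32\right)} \left(\left(-15\right)^{2} - 306 \left(\left(-18 + 47\right) + 32\right) + 102 \left(\left(-18 + 47\right) + 32\right)^{2} + \left(\left(-18 + 47\right) + 32\right) \left(-15\right)\right)}{3037} + 15859\right) + 20412 = \left(\frac{225 - 306 \left(29 + 32\right) + 102 \left(29 + 32\right)^{2} + \left(29 + 32\right) \left(-15\right)}{-3 + \left(29 + 32\right)} \frac{1}{3037} + 15859\right) + 20412 = \left(\frac{225 - 18666 + 102 \cdot 61^{2} + 61 \left(-15\right)}{-3 + 61} \cdot \frac{1}{3037} + 15859\right) + 20412 = \left(\frac{225 - 18666 + 102 \cdot 3721 - 915}{58} \cdot \frac{1}{3037} + 15859\right) + 20412 = \left(\frac{225 - 18666 + 379542 - 915}{58} \cdot \frac{1}{3037} + 15859\right) + 20412 = \left(\frac{1}{58} \cdot 360186 \cdot \frac{1}{3037} + 15859\right) + 20412 = \left(\frac{180093}{29} \cdot \frac{1}{3037} + 15859\right) + 20412 = \left(\frac{180093}{88073} + 15859\right) + 20412 = \frac{1396929800}{88073} + 20412 = \frac{3194675876}{88073}$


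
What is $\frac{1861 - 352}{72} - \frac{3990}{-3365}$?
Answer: $\frac{357671}{16152} \approx 22.144$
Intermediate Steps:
$\frac{1861 - 352}{72} - \frac{3990}{-3365} = 1509 \cdot \frac{1}{72} - - \frac{798}{673} = \frac{503}{24} + \frac{798}{673} = \frac{357671}{16152}$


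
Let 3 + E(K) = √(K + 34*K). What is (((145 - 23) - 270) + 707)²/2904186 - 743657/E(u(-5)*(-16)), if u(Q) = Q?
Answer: -6478282610135/8105583126 - 14873140*√7/2791 ≈ -14898.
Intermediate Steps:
E(K) = -3 + √35*√K (E(K) = -3 + √(K + 34*K) = -3 + √(35*K) = -3 + √35*√K)
(((145 - 23) - 270) + 707)²/2904186 - 743657/E(u(-5)*(-16)) = (((145 - 23) - 270) + 707)²/2904186 - 743657/(-3 + √35*√(-5*(-16))) = ((122 - 270) + 707)²*(1/2904186) - 743657/(-3 + √35*√80) = (-148 + 707)²*(1/2904186) - 743657/(-3 + √35*(4*√5)) = 559²*(1/2904186) - 743657/(-3 + 20*√7) = 312481*(1/2904186) - 743657/(-3 + 20*√7) = 312481/2904186 - 743657/(-3 + 20*√7)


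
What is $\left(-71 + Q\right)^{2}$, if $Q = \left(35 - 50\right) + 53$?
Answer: $1089$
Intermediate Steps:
$Q = 38$ ($Q = -15 + 53 = 38$)
$\left(-71 + Q\right)^{2} = \left(-71 + 38\right)^{2} = \left(-33\right)^{2} = 1089$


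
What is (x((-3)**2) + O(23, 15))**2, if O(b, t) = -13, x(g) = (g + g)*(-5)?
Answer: 10609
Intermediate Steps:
x(g) = -10*g (x(g) = (2*g)*(-5) = -10*g)
(x((-3)**2) + O(23, 15))**2 = (-10*(-3)**2 - 13)**2 = (-10*9 - 13)**2 = (-90 - 13)**2 = (-103)**2 = 10609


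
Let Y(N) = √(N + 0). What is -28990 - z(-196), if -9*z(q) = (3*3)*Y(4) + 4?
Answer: -260888/9 ≈ -28988.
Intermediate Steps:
Y(N) = √N
z(q) = -22/9 (z(q) = -((3*3)*√4 + 4)/9 = -(9*2 + 4)/9 = -(18 + 4)/9 = -⅑*22 = -22/9)
-28990 - z(-196) = -28990 - 1*(-22/9) = -28990 + 22/9 = -260888/9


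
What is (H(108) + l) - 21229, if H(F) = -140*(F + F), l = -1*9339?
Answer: -60808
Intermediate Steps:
l = -9339
H(F) = -280*F
(H(108) + l) - 21229 = (-280*108 - 9339) - 21229 = (-30240 - 9339) - 21229 = -39579 - 21229 = -60808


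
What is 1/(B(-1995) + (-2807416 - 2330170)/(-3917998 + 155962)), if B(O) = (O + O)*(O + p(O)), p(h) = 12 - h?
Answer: -1881018/90060573047 ≈ -2.0886e-5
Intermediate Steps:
B(O) = 24*O (B(O) = (O + O)*(O + (12 - O)) = (2*O)*12 = 24*O)
1/(B(-1995) + (-2807416 - 2330170)/(-3917998 + 155962)) = 1/(24*(-1995) + (-2807416 - 2330170)/(-3917998 + 155962)) = 1/(-47880 - 5137586/(-3762036)) = 1/(-47880 - 5137586*(-1/3762036)) = 1/(-47880 + 2568793/1881018) = 1/(-90060573047/1881018) = -1881018/90060573047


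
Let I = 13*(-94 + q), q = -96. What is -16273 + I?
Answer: -18743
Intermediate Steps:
I = -2470 (I = 13*(-94 - 96) = 13*(-190) = -2470)
-16273 + I = -16273 - 2470 = -18743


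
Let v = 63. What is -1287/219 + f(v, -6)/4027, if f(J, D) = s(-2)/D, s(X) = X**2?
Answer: -5182895/881913 ≈ -5.8769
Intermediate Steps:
f(J, D) = 4/D (f(J, D) = (-2)**2/D = 4/D)
-1287/219 + f(v, -6)/4027 = -1287/219 + (4/(-6))/4027 = -1287*1/219 + (4*(-1/6))*(1/4027) = -429/73 - 2/3*1/4027 = -429/73 - 2/12081 = -5182895/881913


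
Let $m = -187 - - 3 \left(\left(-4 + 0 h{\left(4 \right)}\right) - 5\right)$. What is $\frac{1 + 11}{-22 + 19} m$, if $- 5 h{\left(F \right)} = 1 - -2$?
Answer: $856$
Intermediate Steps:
$h{\left(F \right)} = - \frac{3}{5}$ ($h{\left(F \right)} = - \frac{1 - -2}{5} = - \frac{1 + 2}{5} = \left(- \frac{1}{5}\right) 3 = - \frac{3}{5}$)
$m = -214$ ($m = -187 - - 3 \left(\left(-4 + 0 \left(- \frac{3}{5}\right)\right) - 5\right) = -187 - - 3 \left(\left(-4 + 0\right) - 5\right) = -187 - - 3 \left(-4 - 5\right) = -187 - \left(-3\right) \left(-9\right) = -187 - 27 = -214$)
$\frac{1 + 11}{-22 + 19} m = \frac{1 + 11}{-22 + 19} \left(-214\right) = \frac{12}{-3} \left(-214\right) = 12 \left(- \frac{1}{3}\right) \left(-214\right) = \left(-4\right) \left(-214\right) = 856$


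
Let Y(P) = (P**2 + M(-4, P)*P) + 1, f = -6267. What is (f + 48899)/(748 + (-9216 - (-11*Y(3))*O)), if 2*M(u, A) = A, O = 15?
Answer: -85264/12151 ≈ -7.0170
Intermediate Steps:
M(u, A) = A/2
Y(P) = 1 + 3*P**2/2 (Y(P) = (P**2 + (P/2)*P) + 1 = (P**2 + P**2/2) + 1 = 3*P**2/2 + 1 = 1 + 3*P**2/2)
(f + 48899)/(748 + (-9216 - (-11*Y(3))*O)) = (-6267 + 48899)/(748 + (-9216 - (-11*(1 + (3/2)*3**2))*15)) = 42632/(748 + (-9216 - (-11*(1 + (3/2)*9))*15)) = 42632/(748 + (-9216 - (-11*(1 + 27/2))*15)) = 42632/(748 + (-9216 - (-11*29/2)*15)) = 42632/(748 + (-9216 - (-319)*15/2)) = 42632/(748 + (-9216 - 1*(-4785/2))) = 42632/(748 + (-9216 + 4785/2)) = 42632/(748 - 13647/2) = 42632/(-12151/2) = 42632*(-2/12151) = -85264/12151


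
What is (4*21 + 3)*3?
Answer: 261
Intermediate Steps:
(4*21 + 3)*3 = (84 + 3)*3 = 87*3 = 261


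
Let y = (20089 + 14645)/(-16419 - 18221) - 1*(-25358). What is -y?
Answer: -439183193/17320 ≈ -25357.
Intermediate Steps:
y = 439183193/17320 (y = 34734/(-34640) + 25358 = 34734*(-1/34640) + 25358 = -17367/17320 + 25358 = 439183193/17320 ≈ 25357.)
-y = -1*439183193/17320 = -439183193/17320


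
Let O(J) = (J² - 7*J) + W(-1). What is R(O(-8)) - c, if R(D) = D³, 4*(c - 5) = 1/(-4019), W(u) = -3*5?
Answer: 18609899121/16076 ≈ 1.1576e+6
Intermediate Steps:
W(u) = -15
c = 80379/16076 (c = 5 + (¼)/(-4019) = 5 + (¼)*(-1/4019) = 5 - 1/16076 = 80379/16076 ≈ 4.9999)
O(J) = -15 + J² - 7*J (O(J) = (J² - 7*J) - 15 = -15 + J² - 7*J)
R(O(-8)) - c = (-15 + (-8)² - 7*(-8))³ - 1*80379/16076 = (-15 + 64 + 56)³ - 80379/16076 = 105³ - 80379/16076 = 1157625 - 80379/16076 = 18609899121/16076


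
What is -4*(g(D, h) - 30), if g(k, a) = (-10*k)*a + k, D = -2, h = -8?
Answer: 768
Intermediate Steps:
g(k, a) = k - 10*a*k (g(k, a) = -10*a*k + k = k - 10*a*k)
-4*(g(D, h) - 30) = -4*(-2*(1 - 10*(-8)) - 30) = -4*(-2*(1 + 80) - 30) = -4*(-2*81 - 30) = -4*(-162 - 30) = -4*(-192) = 768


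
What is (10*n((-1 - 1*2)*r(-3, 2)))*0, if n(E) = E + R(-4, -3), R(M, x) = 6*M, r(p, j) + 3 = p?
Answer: 0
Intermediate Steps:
r(p, j) = -3 + p
n(E) = -24 + E (n(E) = E + 6*(-4) = E - 24 = -24 + E)
(10*n((-1 - 1*2)*r(-3, 2)))*0 = (10*(-24 + (-1 - 1*2)*(-3 - 3)))*0 = (10*(-24 + (-1 - 2)*(-6)))*0 = (10*(-24 - 3*(-6)))*0 = (10*(-24 + 18))*0 = (10*(-6))*0 = -60*0 = 0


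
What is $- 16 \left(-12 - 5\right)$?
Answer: $272$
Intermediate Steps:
$- 16 \left(-12 - 5\right) = \left(-16\right) \left(-17\right) = 272$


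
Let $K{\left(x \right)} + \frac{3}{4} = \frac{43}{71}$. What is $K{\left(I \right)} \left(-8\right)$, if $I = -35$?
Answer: $\frac{82}{71} \approx 1.1549$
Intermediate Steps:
$K{\left(x \right)} = - \frac{41}{284}$ ($K{\left(x \right)} = - \frac{3}{4} + \frac{43}{71} = - \frac{41}{284}$)
$K{\left(I \right)} \left(-8\right) = \left(- \frac{41}{284}\right) \left(-8\right) = \frac{82}{71}$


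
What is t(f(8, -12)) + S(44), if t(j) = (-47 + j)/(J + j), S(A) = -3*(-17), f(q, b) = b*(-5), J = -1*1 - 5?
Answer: 2767/54 ≈ 51.241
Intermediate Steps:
J = -6 (J = -1 - 5 = -6)
f(q, b) = -5*b
S(A) = 51
t(j) = (-47 + j)/(-6 + j)
t(f(8, -12)) + S(44) = (-47 - 5*(-12))/(-6 - 5*(-12)) + 51 = (-47 + 60)/(-6 + 60) + 51 = 13/54 + 51 = 2767/54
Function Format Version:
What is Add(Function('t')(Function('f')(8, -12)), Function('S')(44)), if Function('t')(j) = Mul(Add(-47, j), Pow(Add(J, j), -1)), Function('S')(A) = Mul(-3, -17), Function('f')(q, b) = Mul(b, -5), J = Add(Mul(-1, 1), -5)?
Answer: Rational(2767, 54) ≈ 51.241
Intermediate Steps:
J = -6 (J = Add(-1, -5) = -6)
Function('f')(q, b) = Mul(-5, b)
Function('S')(A) = 51
Function('t')(j) = Mul(Pow(Add(-6, j), -1), Add(-47, j)) (Function('t')(j) = Mul(Add(-47, j), Pow(Add(-6, j), -1)) = Mul(Pow(Add(-6, j), -1), Add(-47, j)))
Add(Function('t')(Function('f')(8, -12)), Function('S')(44)) = Add(Mul(Pow(Add(-6, Mul(-5, -12)), -1), Add(-47, Mul(-5, -12))), 51) = Add(Mul(Pow(Add(-6, 60), -1), Add(-47, 60)), 51) = Add(Mul(Pow(54, -1), 13), 51) = Add(Mul(Rational(1, 54), 13), 51) = Add(Rational(13, 54), 51) = Rational(2767, 54)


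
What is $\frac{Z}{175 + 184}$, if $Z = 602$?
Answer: $\frac{602}{359} \approx 1.6769$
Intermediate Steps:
$\frac{Z}{175 + 184} = \frac{1}{175 + 184} \cdot 602 = \frac{1}{359} \cdot 602 = \frac{602}{359}$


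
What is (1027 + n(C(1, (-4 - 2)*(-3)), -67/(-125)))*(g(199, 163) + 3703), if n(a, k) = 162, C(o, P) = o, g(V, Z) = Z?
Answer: 4596674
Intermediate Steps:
(1027 + n(C(1, (-4 - 2)*(-3)), -67/(-125)))*(g(199, 163) + 3703) = (1027 + 162)*(163 + 3703) = 1189*3866 = 4596674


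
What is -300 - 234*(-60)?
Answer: 13740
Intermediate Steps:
-300 - 234*(-60) = -300 - 117*(-120) = -300 + 14040 = 13740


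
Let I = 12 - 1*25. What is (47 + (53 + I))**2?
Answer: 7569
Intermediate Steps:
I = -13 (I = 12 - 25 = -13)
(47 + (53 + I))**2 = (47 + (53 - 13))**2 = (47 + 40)**2 = 87**2 = 7569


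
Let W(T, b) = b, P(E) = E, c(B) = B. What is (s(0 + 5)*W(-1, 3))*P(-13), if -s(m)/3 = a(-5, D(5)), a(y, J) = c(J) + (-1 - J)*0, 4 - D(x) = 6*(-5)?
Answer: 3978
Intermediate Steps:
D(x) = 34 (D(x) = 4 - 6*(-5) = 4 - 1*(-30) = 4 + 30 = 34)
a(y, J) = J (a(y, J) = J + (-1 - J)*0 = J + 0 = J)
s(m) = -102 (s(m) = -3*34 = -102)
(s(0 + 5)*W(-1, 3))*P(-13) = -102*3*(-13) = -306*(-13) = 3978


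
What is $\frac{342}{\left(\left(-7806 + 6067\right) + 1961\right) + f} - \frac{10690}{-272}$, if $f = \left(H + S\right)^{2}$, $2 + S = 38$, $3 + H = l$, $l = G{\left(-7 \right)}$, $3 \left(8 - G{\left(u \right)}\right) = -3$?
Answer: $\frac{1776947}{45016} \approx 39.474$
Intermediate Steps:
$G{\left(u \right)} = 9$ ($G{\left(u \right)} = 8 - -1 = 8 + 1 = 9$)
$l = 9$
$H = 6$ ($H = -3 + 9 = 6$)
$S = 36$ ($S = -2 + 38 = 36$)
$f = 1764$ ($f = \left(6 + 36\right)^{2} = 42^{2} = 1764$)
$\frac{342}{\left(\left(-7806 + 6067\right) + 1961\right) + f} - \frac{10690}{-272} = \frac{342}{\left(\left(-7806 + 6067\right) + 1961\right) + 1764} - \frac{10690}{-272} = \frac{342}{\left(-1739 + 1961\right) + 1764} - - \frac{5345}{136} = \frac{342}{222 + 1764} + \frac{5345}{136} = \frac{342}{1986} + \frac{5345}{136} = 342 \cdot \frac{1}{1986} + \frac{5345}{136} = \frac{57}{331} + \frac{5345}{136} = \frac{1776947}{45016}$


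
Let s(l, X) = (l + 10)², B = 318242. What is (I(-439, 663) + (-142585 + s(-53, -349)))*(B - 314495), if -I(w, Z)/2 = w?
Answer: -524047926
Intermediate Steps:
I(w, Z) = -2*w
s(l, X) = (10 + l)²
(I(-439, 663) + (-142585 + s(-53, -349)))*(B - 314495) = (-2*(-439) + (-142585 + (10 - 53)²))*(318242 - 314495) = (878 + (-142585 + (-43)²))*3747 = (878 + (-142585 + 1849))*3747 = (878 - 140736)*3747 = -139858*3747 = -524047926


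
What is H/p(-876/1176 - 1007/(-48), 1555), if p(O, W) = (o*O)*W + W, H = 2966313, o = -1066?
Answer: -3488384088/39442305985 ≈ -0.088443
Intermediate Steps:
p(O, W) = W - 1066*O*W (p(O, W) = (-1066*O)*W + W = -1066*O*W + W = W - 1066*O*W)
H/p(-876/1176 - 1007/(-48), 1555) = 2966313/((1555*(1 - 1066*(-876/1176 - 1007/(-48))))) = 2966313/((1555*(1 - 1066*(-876*1/1176 - 1007*(-1/48))))) = 2966313/((1555*(1 - 1066*(-73/98 + 1007/48)))) = 2966313/((1555*(1 - 1066*47591/2352))) = 2966313/((1555*(1 - 25366003/1176))) = 2966313/((1555*(-25364827/1176))) = 2966313/(-39442305985/1176) = 2966313*(-1176/39442305985) = -3488384088/39442305985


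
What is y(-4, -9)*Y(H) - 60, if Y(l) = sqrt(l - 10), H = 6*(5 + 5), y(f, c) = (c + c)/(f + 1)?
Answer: -60 + 30*sqrt(2) ≈ -17.574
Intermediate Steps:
y(f, c) = 2*c/(1 + f) (y(f, c) = (2*c)/(1 + f) = 2*c/(1 + f))
H = 60 (H = 6*10 = 60)
Y(l) = sqrt(-10 + l)
y(-4, -9)*Y(H) - 60 = (2*(-9)/(1 - 4))*sqrt(-10 + 60) - 60 = (2*(-9)/(-3))*sqrt(50) - 60 = (2*(-9)*(-1/3))*(5*sqrt(2)) - 60 = 6*(5*sqrt(2)) - 60 = 30*sqrt(2) - 60 = -60 + 30*sqrt(2)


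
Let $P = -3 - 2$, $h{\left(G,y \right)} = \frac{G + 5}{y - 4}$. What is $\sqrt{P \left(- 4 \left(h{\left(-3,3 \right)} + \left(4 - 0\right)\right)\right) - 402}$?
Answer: $i \sqrt{362} \approx 19.026 i$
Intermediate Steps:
$h{\left(G,y \right)} = \frac{5 + G}{-4 + y}$
$P = -5$ ($P = -3 - 2 = -5$)
$\sqrt{P \left(- 4 \left(h{\left(-3,3 \right)} + \left(4 - 0\right)\right)\right) - 402} = \sqrt{- 5 \left(- 4 \left(\frac{5 - 3}{-4 + 3} + \left(4 - 0\right)\right)\right) - 402} = \sqrt{- 5 \left(- 4 \left(\frac{1}{-1} \cdot 2 + \left(4 + 0\right)\right)\right) - 402} = \sqrt{- 5 \left(- 4 \left(\left(-1\right) 2 + 4\right)\right) - 402} = \sqrt{- 5 \left(- 4 \left(-2 + 4\right)\right) - 402} = \sqrt{- 5 \left(\left(-4\right) 2\right) - 402} = \sqrt{\left(-5\right) \left(-8\right) - 402} = \sqrt{40 - 402} = \sqrt{-362} = i \sqrt{362}$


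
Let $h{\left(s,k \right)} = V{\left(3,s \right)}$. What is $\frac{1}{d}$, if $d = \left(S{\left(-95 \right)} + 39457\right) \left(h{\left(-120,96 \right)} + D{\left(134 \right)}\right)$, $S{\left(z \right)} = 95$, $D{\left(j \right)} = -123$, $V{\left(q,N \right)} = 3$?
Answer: $- \frac{1}{4746240} \approx -2.1069 \cdot 10^{-7}$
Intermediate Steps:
$h{\left(s,k \right)} = 3$
$d = -4746240$ ($d = \left(95 + 39457\right) \left(3 - 123\right) = 39552 \left(-120\right) = -4746240$)
$\frac{1}{d} = \frac{1}{-4746240} = - \frac{1}{4746240}$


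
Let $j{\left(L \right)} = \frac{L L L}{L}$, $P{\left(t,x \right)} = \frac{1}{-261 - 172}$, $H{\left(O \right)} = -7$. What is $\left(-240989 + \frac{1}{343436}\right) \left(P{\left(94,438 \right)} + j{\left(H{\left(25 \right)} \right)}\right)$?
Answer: $- \frac{438981837668712}{37176947} \approx -1.1808 \cdot 10^{7}$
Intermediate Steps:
$P{\left(t,x \right)} = - \frac{1}{433}$ ($P{\left(t,x \right)} = \frac{1}{-433} = - \frac{1}{433}$)
$j{\left(L \right)} = L^{2}$ ($j{\left(L \right)} = \frac{L^{2} L}{L} = \frac{L^{3}}{L} = L^{2}$)
$\left(-240989 + \frac{1}{343436}\right) \left(P{\left(94,438 \right)} + j{\left(H{\left(25 \right)} \right)}\right) = \left(-240989 + \frac{1}{343436}\right) \left(- \frac{1}{433} + \left(-7\right)^{2}\right) = \left(-240989 + \frac{1}{343436}\right) \left(- \frac{1}{433} + 49\right) = \left(- \frac{82764298203}{343436}\right) \frac{21216}{433} = - \frac{438981837668712}{37176947}$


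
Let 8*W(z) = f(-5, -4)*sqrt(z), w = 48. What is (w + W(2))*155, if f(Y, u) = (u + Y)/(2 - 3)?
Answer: 7440 + 1395*sqrt(2)/8 ≈ 7686.6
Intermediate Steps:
f(Y, u) = -Y - u (f(Y, u) = (Y + u)/(-1) = (Y + u)*(-1) = -Y - u)
W(z) = 9*sqrt(z)/8 (W(z) = ((-1*(-5) - 1*(-4))*sqrt(z))/8 = ((5 + 4)*sqrt(z))/8 = (9*sqrt(z))/8 = 9*sqrt(z)/8)
(w + W(2))*155 = (48 + 9*sqrt(2)/8)*155 = 7440 + 1395*sqrt(2)/8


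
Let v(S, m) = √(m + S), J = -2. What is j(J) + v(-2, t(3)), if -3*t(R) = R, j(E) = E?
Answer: -2 + I*√3 ≈ -2.0 + 1.732*I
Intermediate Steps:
t(R) = -R/3
v(S, m) = √(S + m)
j(J) + v(-2, t(3)) = -2 + √(-2 - ⅓*3) = -2 + √(-2 - 1) = -2 + √(-3) = -2 + I*√3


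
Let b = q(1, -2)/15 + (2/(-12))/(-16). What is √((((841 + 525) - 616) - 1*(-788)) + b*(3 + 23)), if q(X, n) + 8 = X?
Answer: √610455/20 ≈ 39.066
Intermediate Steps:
q(X, n) = -8 + X
b = -73/160 (b = (-8 + 1)/15 + (2/(-12))/(-16) = -7*1/15 + (2*(-1/12))*(-1/16) = -7/15 - ⅙*(-1/16) = -7/15 + 1/96 = -73/160 ≈ -0.45625)
√((((841 + 525) - 616) - 1*(-788)) + b*(3 + 23)) = √((((841 + 525) - 616) - 1*(-788)) - 73*(3 + 23)/160) = √(((1366 - 616) + 788) - 73/160*26) = √((750 + 788) - 949/80) = √(1538 - 949/80) = √(122091/80) = √610455/20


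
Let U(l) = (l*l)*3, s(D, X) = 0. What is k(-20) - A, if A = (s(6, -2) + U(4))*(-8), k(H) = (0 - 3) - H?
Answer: 401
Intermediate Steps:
U(l) = 3*l² (U(l) = l²*3 = 3*l²)
k(H) = -3 - H
A = -384 (A = (0 + 3*4²)*(-8) = (0 + 3*16)*(-8) = (0 + 48)*(-8) = 48*(-8) = -384)
k(-20) - A = (-3 - 1*(-20)) - 1*(-384) = (-3 + 20) + 384 = 17 + 384 = 401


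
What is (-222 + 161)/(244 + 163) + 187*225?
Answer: 17124464/407 ≈ 42075.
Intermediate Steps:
(-222 + 161)/(244 + 163) + 187*225 = -61/407 + 42075 = 17124464/407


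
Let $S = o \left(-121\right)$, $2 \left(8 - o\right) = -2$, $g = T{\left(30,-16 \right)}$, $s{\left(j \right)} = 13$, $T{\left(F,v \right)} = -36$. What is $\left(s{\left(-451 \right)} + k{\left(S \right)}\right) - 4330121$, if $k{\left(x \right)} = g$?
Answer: $-4330144$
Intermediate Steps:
$g = -36$
$o = 9$ ($o = 8 - -1 = 8 + 1 = 9$)
$S = -1089$ ($S = 9 \left(-121\right) = -1089$)
$k{\left(x \right)} = -36$
$\left(s{\left(-451 \right)} + k{\left(S \right)}\right) - 4330121 = \left(13 - 36\right) - 4330121 = -23 - 4330121 = -4330144$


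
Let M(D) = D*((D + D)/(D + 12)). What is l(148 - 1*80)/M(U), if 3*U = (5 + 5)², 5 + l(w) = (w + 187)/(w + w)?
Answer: -51/800 ≈ -0.063750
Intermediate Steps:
l(w) = -5 + (187 + w)/(2*w) (l(w) = -5 + (w + 187)/(w + w) = -5 + (187 + w)/((2*w)) = -5 + (187 + w)*(1/(2*w)) = -5 + (187 + w)/(2*w))
U = 100/3 (U = (5 + 5)²/3 = (⅓)*10² = (⅓)*100 = 100/3 ≈ 33.333)
M(D) = 2*D²/(12 + D) (M(D) = D*((2*D)/(12 + D)) = D*(2*D/(12 + D)) = 2*D²/(12 + D))
l(148 - 1*80)/M(U) = ((187 - 9*(148 - 1*80))/(2*(148 - 1*80)))/((2*(100/3)²/(12 + 100/3))) = ((187 - 9*(148 - 80))/(2*(148 - 80)))/((2*(10000/9)/(136/3))) = ((½)*(187 - 9*68)/68)/((2*(10000/9)*(3/136))) = ((½)*(1/68)*(187 - 612))/(2500/51) = ((½)*(1/68)*(-425))*(51/2500) = -25/8*51/2500 = -51/800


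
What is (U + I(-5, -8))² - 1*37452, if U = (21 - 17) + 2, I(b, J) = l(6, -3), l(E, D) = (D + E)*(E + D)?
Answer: -37227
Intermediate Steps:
l(E, D) = (D + E)² (l(E, D) = (D + E)*(D + E) = (D + E)²)
I(b, J) = 9 (I(b, J) = (-3 + 6)² = 3² = 9)
U = 6 (U = 4 + 2 = 6)
(U + I(-5, -8))² - 1*37452 = (6 + 9)² - 1*37452 = 15² - 37452 = 225 - 37452 = -37227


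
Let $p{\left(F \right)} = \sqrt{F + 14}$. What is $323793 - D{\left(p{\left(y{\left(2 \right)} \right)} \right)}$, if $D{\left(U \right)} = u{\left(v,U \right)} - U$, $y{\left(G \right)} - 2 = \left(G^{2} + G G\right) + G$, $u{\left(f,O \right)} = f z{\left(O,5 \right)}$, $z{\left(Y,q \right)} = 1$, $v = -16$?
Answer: $323809 + \sqrt{26} \approx 3.2381 \cdot 10^{5}$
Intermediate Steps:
$u{\left(f,O \right)} = f$ ($u{\left(f,O \right)} = f 1 = f$)
$y{\left(G \right)} = 2 + G + 2 G^{2}$ ($y{\left(G \right)} = 2 + \left(\left(G^{2} + G G\right) + G\right) = 2 + \left(\left(G^{2} + G^{2}\right) + G\right) = 2 + \left(2 G^{2} + G\right) = 2 + \left(G + 2 G^{2}\right) = 2 + G + 2 G^{2}$)
$p{\left(F \right)} = \sqrt{14 + F}$
$D{\left(U \right)} = -16 - U$
$323793 - D{\left(p{\left(y{\left(2 \right)} \right)} \right)} = 323793 - \left(-16 - \sqrt{14 + \left(2 + 2 + 2 \cdot 2^{2}\right)}\right) = 323793 - \left(-16 - \sqrt{14 + \left(2 + 2 + 2 \cdot 4\right)}\right) = 323793 - \left(-16 - \sqrt{14 + \left(2 + 2 + 8\right)}\right) = 323793 - \left(-16 - \sqrt{14 + 12}\right) = 323793 - \left(-16 - \sqrt{26}\right) = 323793 + \left(16 + \sqrt{26}\right) = 323809 + \sqrt{26}$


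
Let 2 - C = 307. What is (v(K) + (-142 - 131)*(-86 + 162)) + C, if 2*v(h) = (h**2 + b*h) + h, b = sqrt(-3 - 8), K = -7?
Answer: -21032 - 7*I*sqrt(11)/2 ≈ -21032.0 - 11.608*I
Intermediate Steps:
C = -305 (C = 2 - 1*307 = 2 - 307 = -305)
b = I*sqrt(11) (b = sqrt(-11) = I*sqrt(11) ≈ 3.3166*I)
v(h) = h/2 + h**2/2 + I*h*sqrt(11)/2 (v(h) = ((h**2 + (I*sqrt(11))*h) + h)/2 = ((h**2 + I*h*sqrt(11)) + h)/2 = (h + h**2 + I*h*sqrt(11))/2 = h/2 + h**2/2 + I*h*sqrt(11)/2)
(v(K) + (-142 - 131)*(-86 + 162)) + C = ((1/2)*(-7)*(1 - 7 + I*sqrt(11)) + (-142 - 131)*(-86 + 162)) - 305 = ((1/2)*(-7)*(-6 + I*sqrt(11)) - 273*76) - 305 = ((21 - 7*I*sqrt(11)/2) - 20748) - 305 = (-20727 - 7*I*sqrt(11)/2) - 305 = -21032 - 7*I*sqrt(11)/2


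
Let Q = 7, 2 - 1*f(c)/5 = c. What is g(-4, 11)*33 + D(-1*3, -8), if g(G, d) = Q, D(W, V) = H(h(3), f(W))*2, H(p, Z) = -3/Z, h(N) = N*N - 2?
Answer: 5769/25 ≈ 230.76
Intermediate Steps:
f(c) = 10 - 5*c
h(N) = -2 + N² (h(N) = N² - 2 = -2 + N²)
D(W, V) = -6/(10 - 5*W) (D(W, V) = -3/(10 - 5*W)*2 = -6/(10 - 5*W))
g(G, d) = 7
g(-4, 11)*33 + D(-1*3, -8) = 7*33 + 6/(5*(-2 - 1*3)) = 231 + 6/(5*(-2 - 3)) = 231 + (6/5)/(-5) = 231 + (6/5)*(-⅕) = 231 - 6/25 = 5769/25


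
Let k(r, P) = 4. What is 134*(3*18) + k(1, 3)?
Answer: 7240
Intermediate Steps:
134*(3*18) + k(1, 3) = 134*(3*18) + 4 = 134*54 + 4 = 7236 + 4 = 7240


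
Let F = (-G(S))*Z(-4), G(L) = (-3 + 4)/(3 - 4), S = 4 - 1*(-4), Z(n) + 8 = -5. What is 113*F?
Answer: -1469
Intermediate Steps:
Z(n) = -13 (Z(n) = -8 - 5 = -13)
S = 8 (S = 4 + 4 = 8)
G(L) = -1 (G(L) = 1/(-1) = 1*(-1) = -1)
F = -13 (F = -1*(-1)*(-13) = 1*(-13) = -13)
113*F = 113*(-13) = -1469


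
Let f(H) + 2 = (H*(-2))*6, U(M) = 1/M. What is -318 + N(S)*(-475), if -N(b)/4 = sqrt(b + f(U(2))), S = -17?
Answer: -318 + 9500*I ≈ -318.0 + 9500.0*I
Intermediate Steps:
f(H) = -2 - 12*H (f(H) = -2 + (H*(-2))*6 = -2 - 2*H*6 = -2 - 12*H)
N(b) = -4*sqrt(-8 + b) (N(b) = -4*sqrt(b + (-2 - 12/2)) = -4*sqrt(b + (-2 - 12*1/2)) = -4*sqrt(b + (-2 - 6)) = -4*sqrt(b - 8) = -4*sqrt(-8 + b))
-318 + N(S)*(-475) = -318 - 4*sqrt(-8 - 17)*(-475) = -318 - 20*I*(-475) = -318 + 9500*I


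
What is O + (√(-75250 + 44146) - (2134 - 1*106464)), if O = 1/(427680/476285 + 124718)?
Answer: 1239476713403717/11880348062 + 72*I*√6 ≈ 1.0433e+5 + 176.36*I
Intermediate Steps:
O = 95257/11880348062 (O = 1/(427680*(1/476285) + 124718) = 1/(85536/95257 + 124718) = 1/(11880348062/95257) = 95257/11880348062 ≈ 8.0180e-6)
O + (√(-75250 + 44146) - (2134 - 1*106464)) = 95257/11880348062 + (√(-75250 + 44146) - (2134 - 1*106464)) = 95257/11880348062 + (√(-31104) - (2134 - 106464)) = 95257/11880348062 + (72*I*√6 - 1*(-104330)) = 95257/11880348062 + (72*I*√6 + 104330) = 95257/11880348062 + (104330 + 72*I*√6) = 1239476713403717/11880348062 + 72*I*√6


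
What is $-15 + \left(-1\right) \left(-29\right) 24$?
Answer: $681$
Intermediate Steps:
$-15 + \left(-1\right) \left(-29\right) 24 = -15 + 29 \cdot 24 = -15 + 696 = 681$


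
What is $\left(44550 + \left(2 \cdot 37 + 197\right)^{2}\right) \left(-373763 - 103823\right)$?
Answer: $-56350849726$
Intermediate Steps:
$\left(44550 + \left(2 \cdot 37 + 197\right)^{2}\right) \left(-373763 - 103823\right) = \left(44550 + \left(74 + 197\right)^{2}\right) \left(-477586\right) = \left(44550 + 271^{2}\right) \left(-477586\right) = \left(44550 + 73441\right) \left(-477586\right) = 117991 \left(-477586\right) = -56350849726$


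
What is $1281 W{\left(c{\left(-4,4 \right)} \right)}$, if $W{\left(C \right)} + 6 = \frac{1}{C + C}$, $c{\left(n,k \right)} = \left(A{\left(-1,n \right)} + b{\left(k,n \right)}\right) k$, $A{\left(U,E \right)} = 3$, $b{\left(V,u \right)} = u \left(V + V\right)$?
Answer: $- \frac{1784433}{232} \approx -7691.5$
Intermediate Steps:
$b{\left(V,u \right)} = 2 V u$ ($b{\left(V,u \right)} = u 2 V = 2 V u$)
$c{\left(n,k \right)} = k \left(3 + 2 k n\right)$ ($c{\left(n,k \right)} = \left(3 + 2 k n\right) k = k \left(3 + 2 k n\right)$)
$W{\left(C \right)} = -6 + \frac{1}{2 C}$ ($W{\left(C \right)} = -6 + \frac{1}{C + C} = -6 + \frac{1}{2 C}$)
$1281 W{\left(c{\left(-4,4 \right)} \right)} = 1281 \left(-6 + \frac{1}{2 \cdot 4 \left(3 + 2 \cdot 4 \left(-4\right)\right)}\right) = 1281 \left(-6 + \frac{1}{2 \cdot 4 \left(3 - 32\right)}\right) = 1281 \left(-6 + \frac{1}{2 \cdot 4 \left(-29\right)}\right) = 1281 \left(-6 + \frac{1}{2 \left(-116\right)}\right) = 1281 \left(-6 + \frac{1}{2} \left(- \frac{1}{116}\right)\right) = 1281 \left(-6 - \frac{1}{232}\right) = 1281 \left(- \frac{1393}{232}\right) = - \frac{1784433}{232}$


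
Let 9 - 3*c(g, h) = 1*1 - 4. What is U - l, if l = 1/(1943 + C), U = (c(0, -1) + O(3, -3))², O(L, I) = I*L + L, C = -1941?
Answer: 7/2 ≈ 3.5000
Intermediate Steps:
O(L, I) = L + I*L
c(g, h) = 4 (c(g, h) = 3 - (1*1 - 4)/3 = 3 - (1 - 4)/3 = 3 - ⅓*(-3) = 3 + 1 = 4)
U = 4 (U = (4 + 3*(1 - 3))² = (4 + 3*(-2))² = (4 - 6)² = (-2)² = 4)
l = ½ (l = 1/(1943 - 1941) = 1/2 = ½ ≈ 0.50000)
U - l = 4 - 1*½ = 4 - ½ = 7/2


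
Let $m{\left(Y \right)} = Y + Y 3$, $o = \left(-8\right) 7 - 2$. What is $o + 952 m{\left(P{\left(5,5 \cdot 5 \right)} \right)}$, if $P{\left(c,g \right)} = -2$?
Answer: $-7674$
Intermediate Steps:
$o = -58$ ($o = -56 - 2 = -58$)
$m{\left(Y \right)} = 4 Y$ ($m{\left(Y \right)} = Y + 3 Y = 4 Y$)
$o + 952 m{\left(P{\left(5,5 \cdot 5 \right)} \right)} = -58 + 952 \cdot 4 \left(-2\right) = -58 + 952 \left(-8\right) = -58 - 7616 = -7674$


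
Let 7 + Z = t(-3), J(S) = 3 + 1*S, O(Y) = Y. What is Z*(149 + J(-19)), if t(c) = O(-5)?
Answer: -1596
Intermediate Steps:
t(c) = -5
J(S) = 3 + S
Z = -12 (Z = -7 - 5 = -12)
Z*(149 + J(-19)) = -12*(149 + (3 - 19)) = -12*(149 - 16) = -12*133 = -1596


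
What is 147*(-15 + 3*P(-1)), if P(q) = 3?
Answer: -882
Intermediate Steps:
147*(-15 + 3*P(-1)) = 147*(-15 + 3*3) = 147*(-15 + 9) = 147*(-6) = -882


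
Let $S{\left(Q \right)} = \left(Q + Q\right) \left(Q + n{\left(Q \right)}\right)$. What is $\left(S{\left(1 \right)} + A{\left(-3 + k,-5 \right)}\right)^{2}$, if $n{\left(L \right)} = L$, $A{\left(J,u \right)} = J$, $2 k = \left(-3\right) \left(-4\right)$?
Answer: $49$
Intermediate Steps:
$k = 6$ ($k = \frac{\left(-3\right) \left(-4\right)}{2} = \frac{1}{2} \cdot 12 = 6$)
$S{\left(Q \right)} = 4 Q^{2}$ ($S{\left(Q \right)} = \left(Q + Q\right) \left(Q + Q\right) = 2 Q 2 Q = 4 Q^{2}$)
$\left(S{\left(1 \right)} + A{\left(-3 + k,-5 \right)}\right)^{2} = \left(4 \cdot 1^{2} + \left(-3 + 6\right)\right)^{2} = \left(4 \cdot 1 + 3\right)^{2} = \left(4 + 3\right)^{2} = 7^{2} = 49$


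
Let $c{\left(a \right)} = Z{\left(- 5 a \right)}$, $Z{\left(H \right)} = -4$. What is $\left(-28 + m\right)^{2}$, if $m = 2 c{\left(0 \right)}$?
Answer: $1296$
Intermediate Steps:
$c{\left(a \right)} = -4$
$m = -8$ ($m = 2 \left(-4\right) = -8$)
$\left(-28 + m\right)^{2} = \left(-28 - 8\right)^{2} = \left(-36\right)^{2} = 1296$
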